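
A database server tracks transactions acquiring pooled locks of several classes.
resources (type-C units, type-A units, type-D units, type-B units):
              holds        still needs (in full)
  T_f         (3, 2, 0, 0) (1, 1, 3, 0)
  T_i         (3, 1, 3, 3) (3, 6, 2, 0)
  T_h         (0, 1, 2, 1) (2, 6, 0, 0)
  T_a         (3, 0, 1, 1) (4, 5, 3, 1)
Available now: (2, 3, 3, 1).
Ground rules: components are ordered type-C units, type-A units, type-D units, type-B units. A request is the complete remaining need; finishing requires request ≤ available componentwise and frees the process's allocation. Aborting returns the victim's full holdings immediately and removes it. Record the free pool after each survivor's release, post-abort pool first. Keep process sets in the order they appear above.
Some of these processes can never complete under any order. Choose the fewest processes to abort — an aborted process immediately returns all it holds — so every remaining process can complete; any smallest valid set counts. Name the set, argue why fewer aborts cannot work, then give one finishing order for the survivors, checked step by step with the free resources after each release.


The answer: abort T_i.
Key observation: the returned (3, 1, 3, 3) from T_i is what brings T_h — unrunnable before, under any order — into play at step 2.
No smaller set exists: with zero aborts the deadlock remains.
The survivors complete as T_f, T_h, T_a. Step-by-step check (starting from the post-abort pool):
  pool = (5, 4, 6, 4)
  T_f needs (1, 1, 3, 0) <= (5, 4, 6, 4) -> finishes; pool += (3, 2, 0, 0) = (8, 6, 6, 4)
  T_h needs (2, 6, 0, 0) <= (8, 6, 6, 4) -> finishes; pool += (0, 1, 2, 1) = (8, 7, 8, 5)
  T_a needs (4, 5, 3, 1) <= (8, 7, 8, 5) -> finishes; pool += (3, 0, 1, 1) = (11, 7, 9, 6)


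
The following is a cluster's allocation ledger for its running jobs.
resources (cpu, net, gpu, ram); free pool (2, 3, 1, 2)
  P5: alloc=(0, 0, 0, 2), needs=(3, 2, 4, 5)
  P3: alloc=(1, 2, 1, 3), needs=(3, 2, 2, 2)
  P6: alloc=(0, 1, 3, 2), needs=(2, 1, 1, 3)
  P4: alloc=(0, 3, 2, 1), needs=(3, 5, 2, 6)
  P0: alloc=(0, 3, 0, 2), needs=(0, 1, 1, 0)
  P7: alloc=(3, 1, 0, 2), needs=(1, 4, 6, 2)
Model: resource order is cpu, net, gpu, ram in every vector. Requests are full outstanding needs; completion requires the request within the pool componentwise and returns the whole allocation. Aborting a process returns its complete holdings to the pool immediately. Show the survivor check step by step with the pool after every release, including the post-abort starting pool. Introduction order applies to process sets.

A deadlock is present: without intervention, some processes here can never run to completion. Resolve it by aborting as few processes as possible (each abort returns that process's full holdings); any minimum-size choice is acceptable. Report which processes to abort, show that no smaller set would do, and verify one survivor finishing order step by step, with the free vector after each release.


Abort P3.
Key observation: P5 could never have finished before the abort; with (1, 2, 1, 3) returned by P3, it fits at step 2.
Minimality: the empty abort set fails — the state is deadlocked as it stands.
One survivor order: P6, P5, P0, P4, P7. Verifying each step (post-abort pool first):
  pool = (3, 5, 2, 5)
  run P6 (needs (2, 1, 1, 3), free (3, 5, 2, 5)); after release of (0, 1, 3, 2) the pool is (3, 6, 5, 7)
  run P5 (needs (3, 2, 4, 5), free (3, 6, 5, 7)); after release of (0, 0, 0, 2) the pool is (3, 6, 5, 9)
  run P0 (needs (0, 1, 1, 0), free (3, 6, 5, 9)); after release of (0, 3, 0, 2) the pool is (3, 9, 5, 11)
  run P4 (needs (3, 5, 2, 6), free (3, 9, 5, 11)); after release of (0, 3, 2, 1) the pool is (3, 12, 7, 12)
  run P7 (needs (1, 4, 6, 2), free (3, 12, 7, 12)); after release of (3, 1, 0, 2) the pool is (6, 13, 7, 14)


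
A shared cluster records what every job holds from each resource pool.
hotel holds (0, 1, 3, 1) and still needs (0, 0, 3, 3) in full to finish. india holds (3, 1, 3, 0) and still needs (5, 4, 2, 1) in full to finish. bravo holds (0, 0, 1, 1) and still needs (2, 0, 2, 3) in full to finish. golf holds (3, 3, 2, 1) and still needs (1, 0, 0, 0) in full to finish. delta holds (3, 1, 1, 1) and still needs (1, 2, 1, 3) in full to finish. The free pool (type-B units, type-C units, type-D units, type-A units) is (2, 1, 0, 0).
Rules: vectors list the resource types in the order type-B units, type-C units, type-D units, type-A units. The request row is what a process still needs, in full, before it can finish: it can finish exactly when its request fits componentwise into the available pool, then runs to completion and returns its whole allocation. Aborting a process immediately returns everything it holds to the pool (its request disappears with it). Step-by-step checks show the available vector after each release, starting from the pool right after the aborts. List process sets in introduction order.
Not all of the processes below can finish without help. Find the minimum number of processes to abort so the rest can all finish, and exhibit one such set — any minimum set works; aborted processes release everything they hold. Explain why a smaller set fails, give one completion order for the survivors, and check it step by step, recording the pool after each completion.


Minimum abort set: bravo and delta.
Key observation: aborting bravo and delta returns (3, 1, 2, 2), and hotel — hopeless before — runs at step 2 with the returned capacity in the pool.
Minimality, checking each single-abort alternative: hotel alone leaves bravo blocked (short on type-A units); india alone leaves hotel blocked (short on type-A units); bravo alone leaves hotel blocked (short on type-A units); golf alone leaves hotel blocked (short on type-A units); delta alone leaves hotel blocked (short on type-A units).
The survivors complete as golf, hotel, india. Check, step by step (starting from the post-abort pool):
  pool = (5, 2, 2, 2)
  run golf (needs (1, 0, 0, 0), free (5, 2, 2, 2)); after release of (3, 3, 2, 1) the pool is (8, 5, 4, 3)
  run hotel (needs (0, 0, 3, 3), free (8, 5, 4, 3)); after release of (0, 1, 3, 1) the pool is (8, 6, 7, 4)
  run india (needs (5, 4, 2, 1), free (8, 6, 7, 4)); after release of (3, 1, 3, 0) the pool is (11, 7, 10, 4)


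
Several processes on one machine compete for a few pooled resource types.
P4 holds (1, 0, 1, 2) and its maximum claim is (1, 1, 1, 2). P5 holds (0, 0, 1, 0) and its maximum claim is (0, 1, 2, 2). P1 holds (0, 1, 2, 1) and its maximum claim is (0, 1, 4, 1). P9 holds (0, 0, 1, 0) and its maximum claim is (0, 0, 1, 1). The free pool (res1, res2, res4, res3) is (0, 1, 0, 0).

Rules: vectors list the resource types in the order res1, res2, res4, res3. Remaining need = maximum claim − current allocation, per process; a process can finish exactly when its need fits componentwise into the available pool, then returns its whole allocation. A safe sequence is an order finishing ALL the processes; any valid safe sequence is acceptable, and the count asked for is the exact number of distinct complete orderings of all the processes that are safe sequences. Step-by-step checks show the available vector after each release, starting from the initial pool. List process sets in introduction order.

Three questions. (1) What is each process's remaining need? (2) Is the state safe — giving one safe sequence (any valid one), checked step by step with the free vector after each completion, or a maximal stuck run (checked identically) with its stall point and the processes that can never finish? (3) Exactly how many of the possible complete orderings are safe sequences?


(1) Need matrix, components ordered res1, res2, res4, res3:
  P4: (0, 1, 0, 0)
  P5: (0, 1, 1, 2)
  P1: (0, 0, 2, 0)
  P9: (0, 0, 0, 1)
(2) SAFE — a valid safe sequence is P4, P5, P9, P1.
Key observation: the order's first zero-slack moment is P4 ((0, 1, 0, 0) needed, (0, 1, 0, 0) free — a requested resource with nothing to spare).
Walking it through:
  pool = (0, 1, 0, 0)
  run P4 (needs (0, 1, 0, 0), free (0, 1, 0, 0)); after release of (1, 0, 1, 2) the pool is (1, 1, 1, 2)
  run P5 (needs (0, 1, 1, 2), free (1, 1, 1, 2)); after release of (0, 0, 1, 0) the pool is (1, 1, 2, 2)
  run P9 (needs (0, 0, 0, 1), free (1, 1, 2, 2)); after release of (0, 0, 1, 0) the pool is (1, 1, 3, 2)
  run P1 (needs (0, 0, 2, 0), free (1, 1, 3, 2)); after release of (0, 1, 2, 1) the pool is (1, 2, 5, 3)
(3) Exactly 4 of the possible complete orderings are safe sequences.


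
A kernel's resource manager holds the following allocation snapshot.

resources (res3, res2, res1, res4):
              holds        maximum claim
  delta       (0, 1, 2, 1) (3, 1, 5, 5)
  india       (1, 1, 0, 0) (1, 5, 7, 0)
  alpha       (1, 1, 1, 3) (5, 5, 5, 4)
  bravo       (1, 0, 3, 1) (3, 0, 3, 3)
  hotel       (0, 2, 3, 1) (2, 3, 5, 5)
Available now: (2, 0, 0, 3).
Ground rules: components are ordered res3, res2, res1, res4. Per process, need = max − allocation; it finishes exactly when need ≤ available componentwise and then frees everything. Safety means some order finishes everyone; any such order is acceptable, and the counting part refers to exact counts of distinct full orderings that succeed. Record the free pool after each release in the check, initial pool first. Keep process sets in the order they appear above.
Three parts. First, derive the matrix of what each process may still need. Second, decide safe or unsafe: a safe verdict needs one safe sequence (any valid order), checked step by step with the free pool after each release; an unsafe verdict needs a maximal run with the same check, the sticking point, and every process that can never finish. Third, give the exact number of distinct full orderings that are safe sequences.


(1) Need matrix, components ordered res3, res2, res1, res4:
  delta: (3, 0, 3, 4)
  india: (0, 4, 7, 0)
  alpha: (4, 4, 4, 1)
  bravo: (2, 0, 0, 2)
  hotel: (2, 1, 2, 4)
(2) The state is UNSAFE.
Key observation: bravo, delta, hotel can finish, but then (3, 3, 8, 6) is all there is, and the blocked group's res2 demands exceed it.
A maximal execution: bravo, delta, hotel — then nothing else fits. Walking it through:
  pool = (2, 0, 0, 3)
  bravo needs (2, 0, 0, 2) <= (2, 0, 0, 3) -> finishes; pool += (1, 0, 3, 1) = (3, 0, 3, 4)
  delta needs (3, 0, 3, 4) <= (3, 0, 3, 4) -> finishes; pool += (0, 1, 2, 1) = (3, 1, 5, 5)
  hotel needs (2, 1, 2, 4) <= (3, 1, 5, 5) -> finishes; pool += (0, 2, 3, 1) = (3, 3, 8, 6)
  blocked: india wants (0, 4, 7, 0), pool (3, 3, 8, 6) — not enough res2
  blocked: alpha wants (4, 4, 4, 1), pool (3, 3, 8, 6) — not enough res3 and res2
Permanently blocked: india and alpha.
(3) Precisely 0 of the possible complete orderings are safe sequences.


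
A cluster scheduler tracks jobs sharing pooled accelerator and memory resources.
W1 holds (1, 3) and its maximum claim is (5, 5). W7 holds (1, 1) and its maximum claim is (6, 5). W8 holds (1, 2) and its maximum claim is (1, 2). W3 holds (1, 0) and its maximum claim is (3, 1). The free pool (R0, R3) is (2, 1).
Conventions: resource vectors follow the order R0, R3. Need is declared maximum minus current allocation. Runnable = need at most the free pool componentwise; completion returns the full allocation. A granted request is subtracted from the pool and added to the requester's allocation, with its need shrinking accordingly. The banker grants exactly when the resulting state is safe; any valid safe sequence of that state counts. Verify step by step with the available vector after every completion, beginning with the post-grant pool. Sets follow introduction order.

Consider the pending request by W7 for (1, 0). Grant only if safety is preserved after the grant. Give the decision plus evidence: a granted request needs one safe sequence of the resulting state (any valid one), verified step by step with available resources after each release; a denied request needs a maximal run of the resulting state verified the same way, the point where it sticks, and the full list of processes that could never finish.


DENY. Granting would leave the state unsafe.
Key observation: after W8, W3 complete, (3, 3) is the best the pool ever gets, yet each leftover process wants more R0.
On the post-grant state, W8, W3 is a maximal run — nothing extends it. Walking it through:
  pool = (1, 1)
  W8 needs (0, 0) <= (1, 1) -> finishes; pool += (1, 2) = (2, 3)
  W3 needs (2, 1) <= (2, 3) -> finishes; pool += (1, 0) = (3, 3)
  blocked: W1 wants (4, 2), pool (3, 3) — not enough R0
  blocked: W7 wants (4, 4), pool (3, 3) — not enough R0 and R3
Post-grant, the permanently blocked set is W1 and W7.


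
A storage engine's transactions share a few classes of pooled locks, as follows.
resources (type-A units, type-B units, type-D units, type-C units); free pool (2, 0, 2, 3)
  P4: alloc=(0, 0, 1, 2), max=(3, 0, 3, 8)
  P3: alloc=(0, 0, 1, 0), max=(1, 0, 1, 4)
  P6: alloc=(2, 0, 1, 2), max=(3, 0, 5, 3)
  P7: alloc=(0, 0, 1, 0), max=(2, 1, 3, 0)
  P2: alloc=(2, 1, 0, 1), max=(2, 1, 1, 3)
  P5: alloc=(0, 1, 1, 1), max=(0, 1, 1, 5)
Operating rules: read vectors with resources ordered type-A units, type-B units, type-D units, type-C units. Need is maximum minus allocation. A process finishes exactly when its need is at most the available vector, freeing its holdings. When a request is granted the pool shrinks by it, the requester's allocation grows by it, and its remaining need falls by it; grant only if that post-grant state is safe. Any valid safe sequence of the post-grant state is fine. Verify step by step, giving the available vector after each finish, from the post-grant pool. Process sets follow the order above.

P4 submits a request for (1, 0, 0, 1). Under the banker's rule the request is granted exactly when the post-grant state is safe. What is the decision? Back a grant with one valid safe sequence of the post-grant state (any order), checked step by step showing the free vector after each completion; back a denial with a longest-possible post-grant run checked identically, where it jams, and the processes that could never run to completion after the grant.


DENY — the pretend-granted state is unsafe.
Key observation: after P2, P7 the pool peaks at (3, 1, 3, 3), and each blocked process is short somewhere: P4 on type-C units; P3 on type-C units; P6 on type-D units; P5 on type-C units.
Pretend the grant happened; the run P2, P7 goes as far as possible. Walking it through:
  pool = (1, 0, 2, 2)
  P2 needs (0, 0, 1, 2) <= (1, 0, 2, 2) -> finishes; pool += (2, 1, 0, 1) = (3, 1, 2, 3)
  P7 needs (2, 1, 2, 0) <= (3, 1, 2, 3) -> finishes; pool += (0, 0, 1, 0) = (3, 1, 3, 3)
  P4 cannot run: need (2, 0, 2, 5) vs free (3, 1, 3, 3) (insufficient type-C units)
  P3 cannot run: need (1, 0, 0, 4) vs free (3, 1, 3, 3) (insufficient type-C units)
  P6 cannot run: need (1, 0, 4, 1) vs free (3, 1, 3, 3) (insufficient type-D units)
  P5 cannot run: need (0, 0, 0, 4) vs free (3, 1, 3, 3) (insufficient type-C units)
Post-grant, the permanently blocked set is P4, P3, P6 and P5.


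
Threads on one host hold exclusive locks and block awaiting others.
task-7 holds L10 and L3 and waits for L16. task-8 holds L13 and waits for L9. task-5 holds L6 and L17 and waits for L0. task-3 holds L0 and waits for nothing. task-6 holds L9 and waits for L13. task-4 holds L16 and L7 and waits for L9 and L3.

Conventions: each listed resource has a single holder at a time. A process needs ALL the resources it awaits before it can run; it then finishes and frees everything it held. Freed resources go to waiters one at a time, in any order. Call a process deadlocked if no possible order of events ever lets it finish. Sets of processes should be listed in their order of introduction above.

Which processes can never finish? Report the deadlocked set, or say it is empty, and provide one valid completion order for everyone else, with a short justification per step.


Deadlocked: task-7, task-8, task-6 and task-4.
Key observation: the cycle task-7 -> task-4 -> task-7 can never break — each member waits on the next; task-8 and task-6 are caught in further circular waits.
The rest can finish in the order task-3, task-5.
Check, step by step:
  run task-3 (it waits on nothing); releases L0
  run task-5 (all its waits — L0 — are resolved); releases L6 and L17


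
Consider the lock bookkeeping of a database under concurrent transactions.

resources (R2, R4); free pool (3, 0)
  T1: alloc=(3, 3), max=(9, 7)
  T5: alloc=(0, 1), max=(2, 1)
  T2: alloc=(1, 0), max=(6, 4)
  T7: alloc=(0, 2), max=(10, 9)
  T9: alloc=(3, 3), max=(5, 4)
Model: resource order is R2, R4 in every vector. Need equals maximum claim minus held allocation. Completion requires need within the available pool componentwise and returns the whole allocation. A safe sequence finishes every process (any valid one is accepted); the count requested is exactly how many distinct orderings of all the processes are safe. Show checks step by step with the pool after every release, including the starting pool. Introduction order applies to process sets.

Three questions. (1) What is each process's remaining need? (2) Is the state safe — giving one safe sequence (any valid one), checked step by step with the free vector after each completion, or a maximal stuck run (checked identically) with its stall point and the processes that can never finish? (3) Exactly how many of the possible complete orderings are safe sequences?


(1) Outstanding need per process (order R2, R4):
  T1: (6, 4)
  T5: (2, 0)
  T2: (5, 4)
  T7: (10, 7)
  T9: (2, 1)
(2) SAFE — a valid safe sequence is T5, T9, T1, T2, T7.
Key observation: T9 marks the first exact bind of the order: its need (2, 1) fits the free (3, 1) with zero slack on a requested resource.
Step-by-step check:
  pool = (3, 0)
  run T5 (needs (2, 0), free (3, 0)); after release of (0, 1) the pool is (3, 1)
  run T9 (needs (2, 1), free (3, 1)); after release of (3, 3) the pool is (6, 4)
  run T1 (needs (6, 4), free (6, 4)); after release of (3, 3) the pool is (9, 7)
  run T2 (needs (5, 4), free (9, 7)); after release of (1, 0) the pool is (10, 7)
  run T7 (needs (10, 7), free (10, 7)); after release of (0, 2) the pool is (10, 9)
(3) The exact count: 2 of the possible complete orderings are safe sequences.


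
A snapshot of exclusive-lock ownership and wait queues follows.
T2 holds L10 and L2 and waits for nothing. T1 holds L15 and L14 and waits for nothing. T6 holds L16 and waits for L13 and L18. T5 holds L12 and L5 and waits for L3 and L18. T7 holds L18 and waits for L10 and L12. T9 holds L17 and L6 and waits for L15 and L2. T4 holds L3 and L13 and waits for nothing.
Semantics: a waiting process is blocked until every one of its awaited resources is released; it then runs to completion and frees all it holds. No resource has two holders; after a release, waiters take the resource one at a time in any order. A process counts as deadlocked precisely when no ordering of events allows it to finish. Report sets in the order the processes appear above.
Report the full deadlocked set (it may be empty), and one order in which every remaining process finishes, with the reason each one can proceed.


Deadlocked: T6, T5 and T7.
Key observation: along T7 -> T5 -> T7, each member waits on what the next one holds — a deadlock; T6 waits into the deadlock from upstream.
A valid finishing order for the others: T1, T2, T9, T4.
Check, step by step:
  T1 waits on nothing -> runs at once and releases L15 and L14
  T2 waits on nothing -> runs at once and releases L10 and L2
  run T9 (all its waits — L15 and L2 — are resolved); releases L17 and L6
  T4 waits on nothing -> runs at once and releases L3 and L13


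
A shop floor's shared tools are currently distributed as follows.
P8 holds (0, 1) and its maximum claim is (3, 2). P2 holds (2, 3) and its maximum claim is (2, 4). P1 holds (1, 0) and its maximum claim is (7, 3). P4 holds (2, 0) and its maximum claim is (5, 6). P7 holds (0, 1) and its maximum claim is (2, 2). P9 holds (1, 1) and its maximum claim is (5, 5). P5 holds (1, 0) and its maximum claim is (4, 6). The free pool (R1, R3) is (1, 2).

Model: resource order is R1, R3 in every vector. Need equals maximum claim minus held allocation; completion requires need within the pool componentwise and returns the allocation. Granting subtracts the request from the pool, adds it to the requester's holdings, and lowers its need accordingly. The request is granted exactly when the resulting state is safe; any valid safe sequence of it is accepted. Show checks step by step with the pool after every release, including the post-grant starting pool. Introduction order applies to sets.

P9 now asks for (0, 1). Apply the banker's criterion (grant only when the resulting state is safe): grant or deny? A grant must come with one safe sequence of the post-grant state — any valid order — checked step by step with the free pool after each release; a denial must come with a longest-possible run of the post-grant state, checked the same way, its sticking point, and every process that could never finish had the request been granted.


GRANT: granting preserves safety; a valid post-grant sequence is P2, P7, P8, P5, P4, P1, P9.
Key observation: the grant leaves (1, 1) free — enough for P2, whose release restarts the cascade.
Verifying the post-grant state step by step:
  pool = (1, 1)
  P2 needs (0, 1) <= (1, 1) -> finishes; pool += (2, 3) = (3, 4)
  P7 needs (2, 1) <= (3, 4) -> finishes; pool += (0, 1) = (3, 5)
  P8 needs (3, 1) <= (3, 5) -> finishes; pool += (0, 1) = (3, 6)
  P5 needs (3, 6) <= (3, 6) -> finishes; pool += (1, 0) = (4, 6)
  P4 needs (3, 6) <= (4, 6) -> finishes; pool += (2, 0) = (6, 6)
  P1 needs (6, 3) <= (6, 6) -> finishes; pool += (1, 0) = (7, 6)
  P9 needs (4, 3) <= (7, 6) -> finishes; pool += (1, 2) = (8, 8)


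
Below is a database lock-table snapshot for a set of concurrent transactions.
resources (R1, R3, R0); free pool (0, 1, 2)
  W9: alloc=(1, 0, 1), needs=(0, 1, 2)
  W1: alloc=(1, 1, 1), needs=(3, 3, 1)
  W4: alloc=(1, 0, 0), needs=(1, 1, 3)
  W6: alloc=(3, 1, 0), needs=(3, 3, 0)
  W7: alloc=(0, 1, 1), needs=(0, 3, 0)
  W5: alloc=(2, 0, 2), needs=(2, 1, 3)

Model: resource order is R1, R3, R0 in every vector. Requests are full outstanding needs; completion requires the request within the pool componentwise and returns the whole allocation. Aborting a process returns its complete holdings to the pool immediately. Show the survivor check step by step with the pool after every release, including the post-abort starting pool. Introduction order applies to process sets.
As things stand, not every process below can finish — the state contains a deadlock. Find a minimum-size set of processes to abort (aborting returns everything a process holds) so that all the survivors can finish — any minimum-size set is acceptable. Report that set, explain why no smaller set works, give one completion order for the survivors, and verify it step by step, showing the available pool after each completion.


Abort W1 and W6.
Key observation: the deadlocked W7 becomes finishable only because W1 and W6 released (4, 2, 1); it completes at step 3 below.
No one abort is enough; case by case: W9 alone leaves W1 blocked (short on R3); W1 alone leaves W6 blocked (short on R3); W4 alone leaves W1 blocked (short on R3); W6 alone leaves W1 blocked (short on R3); W7 alone leaves W1 blocked (short on R3); W5 alone leaves W1 blocked (short on R3).
One survivor order: W9, W4, W7, W5. Verifying each step (post-abort pool first):
  pool = (4, 3, 3)
  W9: need (0, 1, 2) fits (4, 3, 3); releases (1, 0, 1), pool now (5, 3, 4)
  W4: need (1, 1, 3) fits (5, 3, 4); releases (1, 0, 0), pool now (6, 3, 4)
  W7: need (0, 3, 0) fits (6, 3, 4); releases (0, 1, 1), pool now (6, 4, 5)
  W5: need (2, 1, 3) fits (6, 4, 5); releases (2, 0, 2), pool now (8, 4, 7)


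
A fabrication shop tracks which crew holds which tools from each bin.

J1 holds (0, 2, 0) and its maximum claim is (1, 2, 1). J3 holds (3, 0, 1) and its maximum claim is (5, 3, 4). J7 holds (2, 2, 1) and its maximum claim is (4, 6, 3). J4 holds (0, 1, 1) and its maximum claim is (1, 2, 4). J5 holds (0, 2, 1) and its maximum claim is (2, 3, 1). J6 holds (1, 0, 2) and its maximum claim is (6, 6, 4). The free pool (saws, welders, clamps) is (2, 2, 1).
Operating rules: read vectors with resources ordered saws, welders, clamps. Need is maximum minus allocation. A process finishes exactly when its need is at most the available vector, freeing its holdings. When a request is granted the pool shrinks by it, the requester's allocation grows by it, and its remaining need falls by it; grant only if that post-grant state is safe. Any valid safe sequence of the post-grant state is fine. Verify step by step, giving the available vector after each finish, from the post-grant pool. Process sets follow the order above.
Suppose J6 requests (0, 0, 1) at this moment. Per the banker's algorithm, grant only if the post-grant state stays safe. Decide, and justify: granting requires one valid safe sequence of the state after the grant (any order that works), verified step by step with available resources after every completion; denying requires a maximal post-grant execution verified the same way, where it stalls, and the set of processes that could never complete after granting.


DENY. Granting would leave the state unsafe.
Key observation: after J5, J1 the pool peaks at (2, 6, 1), and each blocked process is short somewhere: J3 on clamps; J7 on clamps; J4 on clamps; J6 on saws.
Pretend the grant happened; the run J5, J1 goes as far as possible. Walking it through:
  pool = (2, 2, 0)
  J5 needs (2, 1, 0) <= (2, 2, 0) -> finishes; pool += (0, 2, 1) = (2, 4, 1)
  J1 needs (1, 0, 1) <= (2, 4, 1) -> finishes; pool += (0, 2, 0) = (2, 6, 1)
  J3 cannot run: need (2, 3, 3) vs free (2, 6, 1) (insufficient clamps)
  J7 cannot run: need (2, 4, 2) vs free (2, 6, 1) (insufficient clamps)
  J4 cannot run: need (1, 1, 3) vs free (2, 6, 1) (insufficient clamps)
  J6 cannot run: need (5, 6, 1) vs free (2, 6, 1) (insufficient saws)
Processes that could never finish after the grant: J3, J7, J4 and J6.


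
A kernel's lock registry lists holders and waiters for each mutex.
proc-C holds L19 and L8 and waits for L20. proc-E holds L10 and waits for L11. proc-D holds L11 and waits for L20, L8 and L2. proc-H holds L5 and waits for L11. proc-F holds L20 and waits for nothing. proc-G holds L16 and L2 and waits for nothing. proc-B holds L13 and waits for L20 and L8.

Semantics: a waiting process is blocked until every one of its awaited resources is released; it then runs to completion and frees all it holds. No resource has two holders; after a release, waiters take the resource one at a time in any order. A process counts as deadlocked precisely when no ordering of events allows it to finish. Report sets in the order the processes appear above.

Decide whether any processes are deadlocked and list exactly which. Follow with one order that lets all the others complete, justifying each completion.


No process is deadlocked.
Key observation: all waits point, directly or indirectly, at processes that can finish, so nothing is permanently blocked.
The rest can finish in the order proc-F, proc-G, proc-C, proc-D, proc-B, proc-E, proc-H.
Verifying each step:
  proc-F waits on nothing -> runs at once and releases L20
  proc-G waits on nothing -> runs at once and releases L16 and L2
  run proc-C (all its waits — L20 — are resolved); releases L19 and L8
  run proc-D (all its waits — L20, L8 and L2 — are resolved); releases L11
  run proc-B (all its waits — L20 and L8 — are resolved); releases L13
  run proc-E (all its waits — L11 — are resolved); releases L10
  run proc-H (all its waits — L11 — are resolved); releases L5


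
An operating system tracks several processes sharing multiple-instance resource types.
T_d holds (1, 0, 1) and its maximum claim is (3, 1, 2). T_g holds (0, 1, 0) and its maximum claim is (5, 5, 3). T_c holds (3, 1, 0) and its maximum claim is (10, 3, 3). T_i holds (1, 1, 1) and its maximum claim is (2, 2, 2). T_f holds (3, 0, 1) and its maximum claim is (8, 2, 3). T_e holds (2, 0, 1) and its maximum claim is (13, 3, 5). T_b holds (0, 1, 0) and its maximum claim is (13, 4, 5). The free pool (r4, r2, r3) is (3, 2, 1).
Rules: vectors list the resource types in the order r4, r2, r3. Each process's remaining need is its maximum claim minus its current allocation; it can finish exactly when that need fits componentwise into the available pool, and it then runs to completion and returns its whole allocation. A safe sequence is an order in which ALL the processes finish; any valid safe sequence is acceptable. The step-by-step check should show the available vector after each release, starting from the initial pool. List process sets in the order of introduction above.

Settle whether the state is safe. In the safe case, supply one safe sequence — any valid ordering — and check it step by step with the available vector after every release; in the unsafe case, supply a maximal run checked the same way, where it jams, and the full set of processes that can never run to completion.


The state is SAFE; one workable sequence: T_i, T_d, T_f, T_c, T_e, T_b, T_g.
Key observation: the first exact fit in this order is T_i — it needs (1, 1, 1) with (3, 2, 1) free, meeting a requested resource to the last unit.
Check, step by step:
  pool = (3, 2, 1)
  run T_i (needs (1, 1, 1), free (3, 2, 1)); after release of (1, 1, 1) the pool is (4, 3, 2)
  run T_d (needs (2, 1, 1), free (4, 3, 2)); after release of (1, 0, 1) the pool is (5, 3, 3)
  run T_f (needs (5, 2, 2), free (5, 3, 3)); after release of (3, 0, 1) the pool is (8, 3, 4)
  run T_c (needs (7, 2, 3), free (8, 3, 4)); after release of (3, 1, 0) the pool is (11, 4, 4)
  run T_e (needs (11, 3, 4), free (11, 4, 4)); after release of (2, 0, 1) the pool is (13, 4, 5)
  run T_b (needs (13, 3, 5), free (13, 4, 5)); after release of (0, 1, 0) the pool is (13, 5, 5)
  run T_g (needs (5, 4, 3), free (13, 5, 5)); after release of (0, 1, 0) the pool is (13, 6, 5)


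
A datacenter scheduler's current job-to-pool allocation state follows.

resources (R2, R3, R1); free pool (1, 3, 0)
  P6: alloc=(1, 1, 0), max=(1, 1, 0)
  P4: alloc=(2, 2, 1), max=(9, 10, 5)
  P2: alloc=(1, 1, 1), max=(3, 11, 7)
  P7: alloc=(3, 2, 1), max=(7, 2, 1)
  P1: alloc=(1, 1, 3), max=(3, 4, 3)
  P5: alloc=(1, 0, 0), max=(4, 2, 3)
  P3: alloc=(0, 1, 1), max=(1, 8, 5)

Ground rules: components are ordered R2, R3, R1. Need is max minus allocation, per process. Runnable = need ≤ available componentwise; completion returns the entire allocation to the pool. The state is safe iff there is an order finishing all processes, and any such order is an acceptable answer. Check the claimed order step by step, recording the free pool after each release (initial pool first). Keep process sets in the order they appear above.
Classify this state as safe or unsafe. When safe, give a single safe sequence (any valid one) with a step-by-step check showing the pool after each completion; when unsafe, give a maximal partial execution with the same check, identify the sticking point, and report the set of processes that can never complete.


The state is SAFE; one workable sequence: P6, P1, P5, P7, P3, P4, P2.
Key observation: reading the order forward, P1 is the first process whose need (2, 3, 0) meets the free pool (2, 4, 0) exactly on a resource it requests.
Check, step by step:
  pool = (1, 3, 0)
  run P6 (needs (0, 0, 0), free (1, 3, 0)); after release of (1, 1, 0) the pool is (2, 4, 0)
  run P1 (needs (2, 3, 0), free (2, 4, 0)); after release of (1, 1, 3) the pool is (3, 5, 3)
  run P5 (needs (3, 2, 3), free (3, 5, 3)); after release of (1, 0, 0) the pool is (4, 5, 3)
  run P7 (needs (4, 0, 0), free (4, 5, 3)); after release of (3, 2, 1) the pool is (7, 7, 4)
  run P3 (needs (1, 7, 4), free (7, 7, 4)); after release of (0, 1, 1) the pool is (7, 8, 5)
  run P4 (needs (7, 8, 4), free (7, 8, 5)); after release of (2, 2, 1) the pool is (9, 10, 6)
  run P2 (needs (2, 10, 6), free (9, 10, 6)); after release of (1, 1, 1) the pool is (10, 11, 7)


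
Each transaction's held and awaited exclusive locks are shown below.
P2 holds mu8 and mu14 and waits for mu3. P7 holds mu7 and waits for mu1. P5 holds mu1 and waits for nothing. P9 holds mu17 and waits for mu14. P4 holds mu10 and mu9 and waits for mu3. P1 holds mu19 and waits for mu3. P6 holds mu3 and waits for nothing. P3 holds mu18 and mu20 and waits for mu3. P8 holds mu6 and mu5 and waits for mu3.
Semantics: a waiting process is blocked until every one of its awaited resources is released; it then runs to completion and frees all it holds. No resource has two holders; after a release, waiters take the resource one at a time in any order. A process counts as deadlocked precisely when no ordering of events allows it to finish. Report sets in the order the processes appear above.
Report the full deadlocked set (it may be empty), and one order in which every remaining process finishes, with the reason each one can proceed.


No process is deadlocked.
Key observation: the wait graph is acyclic; completion cascades from the unblocked processes through everyone else.
The rest can finish in the order P6, P3, P2, P8, P9, P5, P7, P4, P1.
Verifying each step:
  P6: no waits; runs immediately, freeing mu3
  P3: everything it awaited (mu3) is free; runs, freeing mu18 and mu20
  P2: everything it awaited (mu3) is free; runs, freeing mu8 and mu14
  P8: everything it awaited (mu3) is free; runs, freeing mu6 and mu5
  P9: everything it awaited (mu14) is free; runs, freeing mu17
  P5: no waits; runs immediately, freeing mu1
  P7: everything it awaited (mu1) is free; runs, freeing mu7
  P4: everything it awaited (mu3) is free; runs, freeing mu10 and mu9
  P1: everything it awaited (mu3) is free; runs, freeing mu19


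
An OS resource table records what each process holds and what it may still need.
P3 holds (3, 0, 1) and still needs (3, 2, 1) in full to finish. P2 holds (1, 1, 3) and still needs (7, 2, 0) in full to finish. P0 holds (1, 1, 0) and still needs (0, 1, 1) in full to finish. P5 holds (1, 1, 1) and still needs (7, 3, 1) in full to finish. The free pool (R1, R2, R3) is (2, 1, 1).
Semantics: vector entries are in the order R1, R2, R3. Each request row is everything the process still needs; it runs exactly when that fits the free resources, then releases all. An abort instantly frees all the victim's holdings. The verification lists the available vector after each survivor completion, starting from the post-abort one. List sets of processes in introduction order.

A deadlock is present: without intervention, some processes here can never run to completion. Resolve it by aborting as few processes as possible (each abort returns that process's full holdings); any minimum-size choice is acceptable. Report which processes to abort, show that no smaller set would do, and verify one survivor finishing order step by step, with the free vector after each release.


The answer: abort P2.
Key observation: P5 could never have finished before the abort; with (1, 1, 3) returned by P2, it fits at step 3.
Minimality: the empty abort set fails — the state is deadlocked as it stands.
One survivor order: P3, P0, P5. Walking it through (post-abort pool first):
  pool = (3, 2, 4)
  P3: need (3, 2, 1) fits (3, 2, 4); releases (3, 0, 1), pool now (6, 2, 5)
  P0: need (0, 1, 1) fits (6, 2, 5); releases (1, 1, 0), pool now (7, 3, 5)
  P5: need (7, 3, 1) fits (7, 3, 5); releases (1, 1, 1), pool now (8, 4, 6)


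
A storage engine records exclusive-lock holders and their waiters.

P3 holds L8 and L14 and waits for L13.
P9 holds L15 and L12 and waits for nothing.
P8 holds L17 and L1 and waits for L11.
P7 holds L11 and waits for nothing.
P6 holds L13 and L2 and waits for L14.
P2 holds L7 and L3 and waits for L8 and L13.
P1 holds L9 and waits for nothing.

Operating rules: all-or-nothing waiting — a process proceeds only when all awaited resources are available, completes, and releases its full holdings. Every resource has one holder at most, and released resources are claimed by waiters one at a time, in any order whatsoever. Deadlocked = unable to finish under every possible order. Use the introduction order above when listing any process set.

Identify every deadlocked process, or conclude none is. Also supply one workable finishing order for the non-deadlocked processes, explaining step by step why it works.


Deadlocked set: P3, P6 and P2.
Key observation: the knot is the closed ring of waits P3 -> P6 -> P3; P2 waits into the deadlock from upstream.
One completion order for the rest: P7, P1, P8, P9.
Step-by-step check:
  run P7 (it waits on nothing); releases L11
  run P1 (it waits on nothing); releases L9
  P8: everything it awaited (L11) is free; runs, freeing L17 and L1
  run P9 (it waits on nothing); releases L15 and L12


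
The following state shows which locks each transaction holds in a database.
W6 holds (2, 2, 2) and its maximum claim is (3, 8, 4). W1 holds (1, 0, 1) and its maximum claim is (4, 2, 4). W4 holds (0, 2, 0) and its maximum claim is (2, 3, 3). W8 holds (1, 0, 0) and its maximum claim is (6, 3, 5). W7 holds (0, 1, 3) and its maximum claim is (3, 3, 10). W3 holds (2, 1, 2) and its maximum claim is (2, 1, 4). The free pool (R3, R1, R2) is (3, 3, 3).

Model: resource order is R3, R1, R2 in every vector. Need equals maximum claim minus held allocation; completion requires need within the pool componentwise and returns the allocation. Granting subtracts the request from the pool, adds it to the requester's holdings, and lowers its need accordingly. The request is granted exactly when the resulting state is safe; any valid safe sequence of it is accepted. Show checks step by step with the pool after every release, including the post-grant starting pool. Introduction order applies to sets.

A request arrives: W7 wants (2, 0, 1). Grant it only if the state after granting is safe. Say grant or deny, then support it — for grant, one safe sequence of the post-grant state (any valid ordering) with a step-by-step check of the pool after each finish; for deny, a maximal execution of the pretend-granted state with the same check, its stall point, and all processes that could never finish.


GRANT — the state after the grant stays safe, e.g. via W3, W4, W6, W7, W8, W1.
Key observation: post-grant, (1, 3, 2) remains, and an order beginning with W3 completes everyone.
Step-by-step check of the post-grant state:
  pool = (1, 3, 2)
  W3: need (0, 0, 2) fits (1, 3, 2); releases (2, 1, 2), pool now (3, 4, 4)
  W4: need (2, 1, 3) fits (3, 4, 4); releases (0, 2, 0), pool now (3, 6, 4)
  W6: need (1, 6, 2) fits (3, 6, 4); releases (2, 2, 2), pool now (5, 8, 6)
  W7: need (1, 2, 6) fits (5, 8, 6); releases (2, 1, 4), pool now (7, 9, 10)
  W8: need (5, 3, 5) fits (7, 9, 10); releases (1, 0, 0), pool now (8, 9, 10)
  W1: need (3, 2, 3) fits (8, 9, 10); releases (1, 0, 1), pool now (9, 9, 11)


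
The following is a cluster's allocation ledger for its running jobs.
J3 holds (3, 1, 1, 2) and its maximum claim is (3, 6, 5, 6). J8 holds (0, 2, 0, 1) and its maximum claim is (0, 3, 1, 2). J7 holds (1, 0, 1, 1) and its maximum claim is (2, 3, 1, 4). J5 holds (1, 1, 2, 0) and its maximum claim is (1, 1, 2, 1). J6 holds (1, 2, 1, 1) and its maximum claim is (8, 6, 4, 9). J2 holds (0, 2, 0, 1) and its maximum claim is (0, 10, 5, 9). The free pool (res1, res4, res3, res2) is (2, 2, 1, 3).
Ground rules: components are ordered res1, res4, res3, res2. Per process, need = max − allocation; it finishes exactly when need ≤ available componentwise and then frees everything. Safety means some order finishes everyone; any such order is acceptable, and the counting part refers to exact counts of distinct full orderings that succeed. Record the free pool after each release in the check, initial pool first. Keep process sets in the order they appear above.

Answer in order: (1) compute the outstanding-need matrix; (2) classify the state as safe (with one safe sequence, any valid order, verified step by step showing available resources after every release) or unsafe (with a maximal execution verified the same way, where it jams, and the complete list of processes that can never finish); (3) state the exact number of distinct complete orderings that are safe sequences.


(1) Remaining need (order res1, res4, res3, res2):
  J3: (0, 5, 4, 4)
  J8: (0, 1, 1, 1)
  J7: (1, 3, 0, 3)
  J5: (0, 0, 0, 1)
  J6: (7, 4, 3, 8)
  J2: (0, 8, 5, 8)
(2) UNSAFE — no complete ordering exists.
Key observation: the wall is res2: completing J5, J7, J8, J3 brings the pool only to (7, 6, 5, 7), and all the rest need more.
A maximal execution: J5, J7, J8, J3 — then nothing else fits. Check, step by step:
  pool = (2, 2, 1, 3)
  J5 needs (0, 0, 0, 1) <= (2, 2, 1, 3) -> finishes; pool += (1, 1, 2, 0) = (3, 3, 3, 3)
  J7 needs (1, 3, 0, 3) <= (3, 3, 3, 3) -> finishes; pool += (1, 0, 1, 1) = (4, 3, 4, 4)
  J8 needs (0, 1, 1, 1) <= (4, 3, 4, 4) -> finishes; pool += (0, 2, 0, 1) = (4, 5, 4, 5)
  J3 needs (0, 5, 4, 4) <= (4, 5, 4, 5) -> finishes; pool += (3, 1, 1, 2) = (7, 6, 5, 7)
  J6 still needs (7, 4, 3, 8) but only (7, 6, 5, 7) is free — short on res2
  J2 still needs (0, 8, 5, 8) but only (7, 6, 5, 7) is free — short on res4 and res2
Never able to finish: J6 and J2.
(3) The exact count: 0 of the possible complete orderings are safe sequences.
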